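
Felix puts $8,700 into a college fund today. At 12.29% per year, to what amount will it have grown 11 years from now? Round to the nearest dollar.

FV = PV·(1+i)^n = 8,700 × 3.578919 = 31,136.5975

$31,137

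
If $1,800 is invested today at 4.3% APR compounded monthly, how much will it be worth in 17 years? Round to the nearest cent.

$3,734.00

i = 0.043/12 = 0.00358333 per month; n = 17·12 = 204.
FV = 1,800 × (1 + 0.00358333)^204 = 3,734.0001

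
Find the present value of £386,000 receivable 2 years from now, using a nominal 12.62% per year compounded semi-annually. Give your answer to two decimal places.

£302,197.48

i = 0.1262/2 = 0.0631 per half-year; n = 2·2 = 4.
Discount factor = (1+0.0631)^(−4) = 0.782895; PV = 386,000 × 0.782895 = 302,197.4755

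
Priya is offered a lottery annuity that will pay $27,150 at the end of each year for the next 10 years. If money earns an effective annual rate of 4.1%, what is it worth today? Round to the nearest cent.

$219,118.66

Annuity factor a(10|0.041) = 8.070669; PV = 27150 × 8.070669 = 219,118.6570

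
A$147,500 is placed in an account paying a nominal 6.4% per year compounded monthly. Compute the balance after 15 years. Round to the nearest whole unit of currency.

A$384,244

i = 0.064/12 = 0.00533333 per month; n = 15·12 = 180.
147,500 × (1+0.00533333)^180 = 147,500 × 2.605043 = 384,243.7980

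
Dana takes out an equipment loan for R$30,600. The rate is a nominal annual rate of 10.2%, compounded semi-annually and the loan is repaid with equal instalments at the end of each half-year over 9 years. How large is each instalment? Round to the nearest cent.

R$2,638.21

With 2 periods per year: i = 0.051, n = 18.
Annuity-PV factor = 11.598794; PMT = 30600 / 11.598794 = 2,638.2052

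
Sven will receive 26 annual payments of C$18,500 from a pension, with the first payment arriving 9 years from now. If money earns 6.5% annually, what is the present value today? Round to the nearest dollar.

Value one period before first payment (t=8): 18500 × [1 − (1+0.065)^(−26)] / 0.065 = 18500 × 12.392373 = 229,258.8915
PV₀ = 229,258.8915 / (1+0.065)^8 = 229,258.8915 / 1.654996 = 138,525.3723

C$138,525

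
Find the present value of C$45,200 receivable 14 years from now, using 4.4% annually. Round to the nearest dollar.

C$24,736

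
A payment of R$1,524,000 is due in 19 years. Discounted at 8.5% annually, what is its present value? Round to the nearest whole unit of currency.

PV = FV·(1+i)^(−n) = 1,524,000 × 0.212244 = 323,459.5228

R$323,460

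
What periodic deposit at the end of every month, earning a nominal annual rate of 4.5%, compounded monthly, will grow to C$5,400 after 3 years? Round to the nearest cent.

Periodic rate i = 0.045/12 = 0.00375; n = 3 × 12 = 36 periods.
FV-annuity factor = 38.466089; PMT = 5400 / 38.466089 = 140.3834

C$140.38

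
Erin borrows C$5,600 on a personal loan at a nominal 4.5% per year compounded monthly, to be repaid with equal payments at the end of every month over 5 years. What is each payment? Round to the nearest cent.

Periodic rate i = 0.045/12 = 0.00375; n = 5 × 12 = 60 periods.
Annuity-PV factor = 53.639380; PMT = 5600 / 53.639380 = 104.4009

C$104.40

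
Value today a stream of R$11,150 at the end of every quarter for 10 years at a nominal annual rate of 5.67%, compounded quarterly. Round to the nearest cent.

R$338,639.69

Periodic rate i = 0.0567/4 = 0.014175; n = 10 × 4 = 40 periods.
PV = PMT · [1 − (1+i)^(−n)] / i = 11150 · 30.371273 = 338,639.6945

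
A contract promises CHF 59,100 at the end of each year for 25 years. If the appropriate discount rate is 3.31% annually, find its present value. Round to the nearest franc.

Annuity factor a(25|0.0331) = 16.826647; PV = 59100 × 16.826647 = 994,454.8397

CHF 994,455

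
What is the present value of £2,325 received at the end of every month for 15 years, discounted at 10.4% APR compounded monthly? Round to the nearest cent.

£211,516.02

With 12 periods per year: i = 0.00866667, n = 180.
Annuity factor a(180|0.00866667) = 90.974632; PV = 2325 × 90.974632 = 211,516.0183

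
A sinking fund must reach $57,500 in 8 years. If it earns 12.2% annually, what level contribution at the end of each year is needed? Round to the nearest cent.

$4,640.91

PMT = 57500 / ( [(1+0.122)^8 − 1] / 0.122 ) = 57500 / 12.389803 = 4,640.9133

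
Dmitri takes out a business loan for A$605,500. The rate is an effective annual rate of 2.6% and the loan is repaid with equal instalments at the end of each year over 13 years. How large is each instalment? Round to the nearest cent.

PMT = 605500 / ( [1 − (1+0.026)^(−13)] / 0.026 ) = 605500 / 10.912213 = 55,488.2839

A$55,488.28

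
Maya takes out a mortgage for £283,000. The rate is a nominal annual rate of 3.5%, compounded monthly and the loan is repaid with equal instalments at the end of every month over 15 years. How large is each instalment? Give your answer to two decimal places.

£2,023.12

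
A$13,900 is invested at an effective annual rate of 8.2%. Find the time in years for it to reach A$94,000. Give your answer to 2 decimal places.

24.25 years

n = ln(94000/13900) / ln(1+0.082) = ln(6.76259) / 0.078811 = 24.2530 years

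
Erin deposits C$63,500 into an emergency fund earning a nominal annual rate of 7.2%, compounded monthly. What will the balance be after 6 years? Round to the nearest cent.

With 12 periods per year: i = 0.006, n = 72.
FV = 63,500 × (1 + 0.006)^72 = 97,685.1026

C$97,685.10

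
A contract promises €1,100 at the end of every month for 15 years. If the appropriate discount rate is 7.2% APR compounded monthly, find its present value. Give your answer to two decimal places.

€120,872.91

i = 0.072/12 = 0.006 per month; n = 15·12 = 180.
PV = PMT · [1 − (1+i)^(−n)] / i = 1100 · 109.884466 = 120,872.9126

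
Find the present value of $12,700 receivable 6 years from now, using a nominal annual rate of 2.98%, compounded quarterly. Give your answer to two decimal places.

Periodic rate i = 0.0298/4 = 0.00745; n = 6 × 4 = 24 periods.
PV = FV·(1+i)^(−n) = 12,700 × 0.836828 = 10,627.7099

$10,627.71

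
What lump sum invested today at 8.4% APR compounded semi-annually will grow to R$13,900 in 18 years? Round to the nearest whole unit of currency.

With 2 periods per year: i = 0.042, n = 36.
PV = 13,900 / (1 + 0.042)^36 = 13,900 / 4.397824 = 3,160.6537

R$3,161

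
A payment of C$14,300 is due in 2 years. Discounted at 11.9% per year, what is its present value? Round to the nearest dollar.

C$11,420

PV = 14,300 / (1 + 0.119)^2 = 14,300 / 1.252161 = 11,420.2567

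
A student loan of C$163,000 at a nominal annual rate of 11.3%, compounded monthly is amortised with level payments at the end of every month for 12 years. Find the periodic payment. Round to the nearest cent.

Periodic rate i = 0.113/12 = 0.00941667; n = 12 × 12 = 144 periods.
Annuity-PV factor = 78.655260; PMT = 163000 / 78.655260 = 2,072.3344

C$2,072.33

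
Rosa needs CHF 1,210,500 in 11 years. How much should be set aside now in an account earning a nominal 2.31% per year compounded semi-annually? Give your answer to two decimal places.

Periodic rate i = 0.0231/2 = 0.01155; n = 11 × 2 = 22 periods.
PV = 1,210,500 / (1 + 0.01155)^22 = 1,210,500 / 1.287425 = 940,249.2519

CHF 940,249.25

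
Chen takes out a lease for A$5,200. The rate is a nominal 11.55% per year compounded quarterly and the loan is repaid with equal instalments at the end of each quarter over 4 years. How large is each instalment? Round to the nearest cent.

A$410.42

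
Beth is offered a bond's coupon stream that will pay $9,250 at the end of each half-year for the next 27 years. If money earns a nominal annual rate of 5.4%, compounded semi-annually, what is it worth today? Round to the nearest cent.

$261,314.40

With 2 periods per year: i = 0.027, n = 54.
PV = 9250 × [1 − (1+0.027)^(−54)] / 0.027 = 9250 × 28.250206 = 261,314.4043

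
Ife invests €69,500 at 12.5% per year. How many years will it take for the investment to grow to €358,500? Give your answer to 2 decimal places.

13.93 years

n = ln(358500/69500) / ln(1+0.125) = ln(5.15827) / 0.117783 = 13.9290 years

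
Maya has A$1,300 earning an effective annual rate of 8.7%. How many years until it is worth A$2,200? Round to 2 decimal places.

6.31 years

n = ln(2200/1300) / ln(1+0.087) = ln(1.69231) / 0.083422 = 6.3064 years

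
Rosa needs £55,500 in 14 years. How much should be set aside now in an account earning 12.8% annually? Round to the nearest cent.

£10,279.35

PV = 55,500 / (1 + 0.128)^14 = 55,500 / 5.399175 = 10,279.3485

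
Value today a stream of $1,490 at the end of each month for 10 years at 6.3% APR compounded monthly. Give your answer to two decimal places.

$132,405.59

i = 0.063/12 = 0.00525 per month; n = 10·12 = 120.
Annuity factor a(120|0.00525) = 88.862814; PV = 1490 × 88.862814 = 132,405.5925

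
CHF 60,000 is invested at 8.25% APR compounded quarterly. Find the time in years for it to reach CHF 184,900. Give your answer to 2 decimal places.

13.78 years

Periodic rate i = 0.0825/4 = 0.020625.
(1+i)^n = 184900/60000 = 3.08167, so n = ln 3.08167 / ln 1.02062 = 55.1291 quarters
= 55.1291/4 years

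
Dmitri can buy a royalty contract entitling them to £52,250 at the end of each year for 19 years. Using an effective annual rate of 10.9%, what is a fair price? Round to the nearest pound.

£412,221

Annuity factor a(19|0.109) = 7.889398; PV = 52250 × 7.889398 = 412,221.0317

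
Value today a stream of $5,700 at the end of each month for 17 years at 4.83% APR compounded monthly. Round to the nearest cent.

$792,090.27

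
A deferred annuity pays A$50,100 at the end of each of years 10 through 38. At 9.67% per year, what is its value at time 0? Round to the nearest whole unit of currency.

A$210,220

Value one period before first payment (t=9): 50100 × [1 − (1+0.0967)^(−29)] / 0.0967 = 50100 × 9.630005 = 482,463.2722
Discount back 9 years: 482,463.2722 × (1+0.0967)^(−9) = 482,463.2722 × 0.435722 = 210,219.8234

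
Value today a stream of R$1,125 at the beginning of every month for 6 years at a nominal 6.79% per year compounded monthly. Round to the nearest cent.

R$66,753.75

With 12 periods per year: i = 0.00565833, n = 72.
Annuity factor a(72|0.00565833) × (1+i) = 59.336663; PV = 1125 × 59.336663 = 66,753.7456
(Beginning-of-period payments → annuity-due factor ×(1+i).)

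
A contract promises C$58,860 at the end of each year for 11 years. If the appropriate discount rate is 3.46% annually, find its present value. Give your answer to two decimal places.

PV = PMT · [1 − (1+i)^(−n)] / i = 58860 · 9.021262 = 530,991.5002

C$530,991.50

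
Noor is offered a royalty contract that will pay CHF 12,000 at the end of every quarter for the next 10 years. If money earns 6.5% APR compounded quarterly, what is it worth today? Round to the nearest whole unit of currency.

CHF 350,931

With 4 periods per year: i = 0.01625, n = 40.
Annuity factor a(40|0.01625) = 29.244279; PV = 12000 × 29.244279 = 350,931.3526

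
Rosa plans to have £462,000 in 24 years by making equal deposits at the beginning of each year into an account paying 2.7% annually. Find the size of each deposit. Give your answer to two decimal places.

PMT = 462000 / ( [(1+0.027)^24 − 1] / 0.027 × (1+i) ) = 462000 / 34.056665 = 13,565.6267

£13,565.63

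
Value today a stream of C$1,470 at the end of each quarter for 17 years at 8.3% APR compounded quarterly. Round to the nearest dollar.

C$53,313

With 4 periods per year: i = 0.02075, n = 68.
PV = PMT · [1 − (1+i)^(−n)] / i = 1470 · 36.267631 = 53,313.4182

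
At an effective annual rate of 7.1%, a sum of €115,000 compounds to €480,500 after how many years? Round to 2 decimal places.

(1+i)^n = 480500/115000 = 4.17826, so n = ln 4.17826 / ln 1.071 = 20.8461 years

20.85 years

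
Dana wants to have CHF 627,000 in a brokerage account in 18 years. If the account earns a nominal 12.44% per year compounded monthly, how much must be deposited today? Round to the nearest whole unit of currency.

CHF 67,577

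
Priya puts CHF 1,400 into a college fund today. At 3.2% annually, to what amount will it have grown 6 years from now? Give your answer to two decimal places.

FV = 1,400 × (1 + 0.032)^6 = 1,691.2438

CHF 1,691.24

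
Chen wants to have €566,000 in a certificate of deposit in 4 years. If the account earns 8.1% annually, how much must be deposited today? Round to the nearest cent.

Discount factor = (1+0.081)^(−4) = 0.732314; PV = 566,000 × 0.732314 = 414,489.6165

€414,489.62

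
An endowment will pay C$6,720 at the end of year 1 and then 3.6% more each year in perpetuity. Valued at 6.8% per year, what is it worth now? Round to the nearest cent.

PV = PMT / (i − g) = 6720 / (0.068 − 0.036) = 6720 / 0.032000 = 210,000.0000

C$210,000.00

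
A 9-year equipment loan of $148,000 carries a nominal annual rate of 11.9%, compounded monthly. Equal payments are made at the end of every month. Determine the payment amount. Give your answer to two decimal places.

$2,238.93

i = 0.119/12 = 0.00991667 per month; n = 9·12 = 108.
Annuity-PV factor = 66.103039; PMT = 148000 / 66.103039 = 2,238.9288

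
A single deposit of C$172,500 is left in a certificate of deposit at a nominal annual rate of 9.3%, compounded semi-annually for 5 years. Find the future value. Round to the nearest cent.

With 2 periods per year: i = 0.0465, n = 10.
FV = 172,500 × (1 + 0.0465)^10 = 271,757.4296

C$271,757.43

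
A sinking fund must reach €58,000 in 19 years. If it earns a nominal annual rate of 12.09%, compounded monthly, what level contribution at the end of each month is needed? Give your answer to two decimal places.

€66.17

i = 0.1209/12 = 0.010075 per month; n = 19·12 = 228.
FV-annuity factor = 876.589327; PMT = 58000 / 876.589327 = 66.1655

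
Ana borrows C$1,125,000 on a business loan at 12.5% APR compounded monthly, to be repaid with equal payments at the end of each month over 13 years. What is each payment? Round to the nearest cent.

With 12 periods per year: i = 0.0104167, n = 156.
Annuity-PV factor = 76.936921; PMT = 1.125e+06 / 76.936921 = 14,622.3683

C$14,622.37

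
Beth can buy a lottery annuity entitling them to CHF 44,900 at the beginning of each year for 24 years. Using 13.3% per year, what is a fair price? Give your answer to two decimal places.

CHF 363,390.76

PV = PMT · [1 − (1+i)^(−n)] / i × (1+i) = 44900 · 8.093335 = 363,390.7563
Payments are at the start of each period, so multiply by (1+i).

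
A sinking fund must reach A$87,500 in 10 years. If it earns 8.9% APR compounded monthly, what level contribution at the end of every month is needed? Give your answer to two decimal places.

i = 0.089/12 = 0.00741667 per month; n = 10·12 = 120.
PMT = 87500 / ( [(1+0.00741667)^120 − 1] / 0.00741667 ) = 87500 / 192.424092 = 454.7248

A$454.72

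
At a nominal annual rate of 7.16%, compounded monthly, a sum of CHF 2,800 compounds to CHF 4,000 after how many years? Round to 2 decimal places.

5.00 years

Periodic rate i = 0.0716/12 = 0.00596667.
n = ln(4000/2800) / ln(1+0.00596667) = ln(1.42857) / 0.005949 = 59.9561 months
= 59.9561/12 years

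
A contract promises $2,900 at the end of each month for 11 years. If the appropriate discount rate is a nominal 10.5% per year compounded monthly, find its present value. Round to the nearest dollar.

$226,484

i = 0.105/12 = 0.00875 per month; n = 11·12 = 132.
PV = 2900 × [1 − (1+0.00875)^(−132)] / 0.00875 = 2900 × 78.097792 = 226,483.5974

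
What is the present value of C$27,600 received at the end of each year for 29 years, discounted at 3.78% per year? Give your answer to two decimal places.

PV = 27600 × [1 − (1+0.0378)^(−29)] / 0.0378 = 27600 × 17.434916 = 481,203.6701

C$481,203.67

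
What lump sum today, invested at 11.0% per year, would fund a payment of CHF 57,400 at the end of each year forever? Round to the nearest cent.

CHF 521,818.18

PV = PMT / i = 57400 / 0.11 = 521,818.1818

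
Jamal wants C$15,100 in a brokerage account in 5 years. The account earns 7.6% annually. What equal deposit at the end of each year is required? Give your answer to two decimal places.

FV-annuity factor = 5.819988; PMT = 15100 / 5.819988 = 2,594.5070

C$2,594.51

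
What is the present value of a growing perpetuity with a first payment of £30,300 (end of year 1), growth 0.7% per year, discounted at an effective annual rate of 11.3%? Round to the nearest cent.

£285,849.06

PV = D₁/(r − g) = 30300/(0.113 − 0.007) = 285,849.0566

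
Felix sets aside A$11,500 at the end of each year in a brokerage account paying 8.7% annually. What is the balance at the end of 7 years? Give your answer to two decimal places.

FV = 11500 × [(1+0.087)^7 − 1] / 0.087 = 11500 × 9.116201 = 104,836.3117

A$104,836.31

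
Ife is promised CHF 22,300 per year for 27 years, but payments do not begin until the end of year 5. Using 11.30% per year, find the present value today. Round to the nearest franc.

Value one period before first payment (t=4): 22300 × [1 − (1+0.113)^(−27)] / 0.113 = 22300 × 8.358025 = 186,383.9610
PV₀ = 186,383.9610 / (1+0.113)^4 = 186,383.9610 / 1.534549 = 121,458.4906

CHF 121,458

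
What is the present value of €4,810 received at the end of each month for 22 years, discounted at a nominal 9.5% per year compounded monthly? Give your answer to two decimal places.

€531,808.25

Periodic rate i = 0.095/12 = 0.00791667; n = 22 × 12 = 264 periods.
PV = 4810 × [1 − (1+0.00791667)^(−264)] / 0.00791667 = 4810 × 110.563046 = 531,808.2505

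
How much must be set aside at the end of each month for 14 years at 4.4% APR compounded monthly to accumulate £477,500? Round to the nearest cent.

£2,061.20

i = 0.044/12 = 0.00366667 per month; n = 14·12 = 168.
PMT = 477500 / ( [(1+0.00366667)^168 − 1] / 0.00366667 ) = 477500 / 231.660678 = 2,061.2044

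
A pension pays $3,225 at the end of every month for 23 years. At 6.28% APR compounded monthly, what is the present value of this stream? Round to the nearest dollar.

$470,330

i = 0.0628/12 = 0.00523333 per month; n = 23·12 = 276.
PV = PMT · [1 − (1+i)^(−n)] / i = 3225 · 145.838659 = 470,329.6758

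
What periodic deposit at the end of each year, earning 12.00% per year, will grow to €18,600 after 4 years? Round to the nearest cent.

€3,891.76

FV-annuity factor = 4.779328; PMT = 18600 / 4.779328 = 3,891.7605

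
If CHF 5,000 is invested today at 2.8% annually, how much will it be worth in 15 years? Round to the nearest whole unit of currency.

5,000 × (1+0.028)^15 = 5,000 × 1.513201 = 7,566.0067

CHF 7,566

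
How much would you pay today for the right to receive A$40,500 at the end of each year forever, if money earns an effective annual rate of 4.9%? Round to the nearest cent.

A$826,530.61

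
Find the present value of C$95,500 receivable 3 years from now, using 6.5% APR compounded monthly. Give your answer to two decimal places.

i = 0.065/12 = 0.00541667 per month; n = 3·12 = 36.
Discount factor = (1+0.00541667)^(−36) = 0.823268; PV = 95,500 × 0.823268 = 78,622.0719

C$78,622.07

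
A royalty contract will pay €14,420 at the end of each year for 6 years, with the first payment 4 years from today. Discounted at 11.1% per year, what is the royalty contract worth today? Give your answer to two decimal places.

€44,357.66

PV at t=3 (ordinary 6-year annuity): 14420 × a(6|0.111) = 14420 × 4.218379 = 60,829.0193
Discount back 3 years: 60,829.0193 × (1+0.111)^(−3) = 60,829.0193 × 0.729219 = 44,357.6610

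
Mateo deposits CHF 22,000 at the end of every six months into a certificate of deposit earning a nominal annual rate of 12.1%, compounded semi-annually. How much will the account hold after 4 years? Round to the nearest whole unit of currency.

With 2 periods per year: i = 0.0605, n = 8.
FV = PMT · [(1+i)^n − 1] / i = 22000 · 9.915249 = 218,135.4671

CHF 218,135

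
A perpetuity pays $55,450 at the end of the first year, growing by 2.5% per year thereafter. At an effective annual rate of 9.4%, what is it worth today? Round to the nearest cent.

$803,623.19

PV = PMT / (i − g) = 55450 / (0.094 − 0.025) = 55450 / 0.069000 = 803,623.1884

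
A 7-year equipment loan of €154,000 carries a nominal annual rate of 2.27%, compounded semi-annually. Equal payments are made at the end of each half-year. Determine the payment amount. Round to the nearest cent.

€11,959.26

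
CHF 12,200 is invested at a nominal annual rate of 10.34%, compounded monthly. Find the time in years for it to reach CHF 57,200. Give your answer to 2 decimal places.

15.01 years

Periodic rate i = 0.1034/12 = 0.00861667.
n = ln(57200/12200) / ln(1+0.00861667) = ln(4.68852) / 0.008580 = 180.0888 months
= 180.0888/12 years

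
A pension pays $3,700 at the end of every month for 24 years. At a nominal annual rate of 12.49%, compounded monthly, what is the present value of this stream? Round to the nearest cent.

With 12 periods per year: i = 0.0104083, n = 288.
Annuity factor a(288|0.0104083) = 91.207119; PV = 3700 × 91.207119 = 337,466.3393

$337,466.34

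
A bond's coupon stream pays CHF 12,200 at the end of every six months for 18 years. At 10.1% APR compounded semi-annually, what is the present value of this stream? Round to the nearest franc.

Periodic rate i = 0.101/2 = 0.0505; n = 18 × 2 = 36 periods.
PV = 12200 × [1 − (1+0.0505)^(−36)] / 0.0505 = 12200 × 16.441119 = 200,581.6516

CHF 200,582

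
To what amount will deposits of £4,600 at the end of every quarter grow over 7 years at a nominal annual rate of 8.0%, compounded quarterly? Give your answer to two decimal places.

With 4 periods per year: i = 0.02, n = 28.
FV = 4600 × [(1+0.02)^28 − 1] / 0.02 = 4600 × 37.051210 = 170,435.5674

£170,435.57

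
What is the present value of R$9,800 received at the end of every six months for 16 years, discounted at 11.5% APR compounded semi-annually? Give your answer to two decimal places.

R$141,951.75

Periodic rate i = 0.115/2 = 0.0575; n = 16 × 2 = 32 periods.
PV = 9800 × [1 − (1+0.0575)^(−32)] / 0.0575 = 9800 × 14.484873 = 141,951.7519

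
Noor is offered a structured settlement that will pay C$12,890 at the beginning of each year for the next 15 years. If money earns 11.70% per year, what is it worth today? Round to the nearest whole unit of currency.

Annuity factor a(15|0.117) × (1+i) = 7.731201; PV = 12890 × 7.731201 = 99,655.1864
(Beginning-of-period payments → annuity-due factor ×(1+i).)

C$99,655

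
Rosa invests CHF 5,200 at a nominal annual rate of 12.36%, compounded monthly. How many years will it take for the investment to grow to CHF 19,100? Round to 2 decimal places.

10.58 years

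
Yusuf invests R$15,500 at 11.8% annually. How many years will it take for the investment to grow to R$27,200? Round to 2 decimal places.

5.04 years

n = ln(27200/15500) / ln(1+0.118) = ln(1.75484) / 0.111541 = 5.0419 years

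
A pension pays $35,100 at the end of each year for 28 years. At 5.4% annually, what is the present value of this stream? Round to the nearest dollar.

$500,935

PV = PMT · [1 − (1+i)^(−n)] / i = 35100 · 14.271647 = 500,934.8052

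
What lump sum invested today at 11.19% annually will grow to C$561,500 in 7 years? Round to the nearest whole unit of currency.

C$267,233

PV = FV·(1+i)^(−n) = 561,500 × 0.475927 = 267,232.7304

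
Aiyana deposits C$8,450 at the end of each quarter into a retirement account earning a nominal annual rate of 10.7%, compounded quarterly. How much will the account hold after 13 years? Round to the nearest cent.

C$930,628.33

With 4 periods per year: i = 0.02675, n = 52.
Accumulation factor s(52|0.02675) = 110.133531; FV = 8450 × 110.133531 = 930,628.3348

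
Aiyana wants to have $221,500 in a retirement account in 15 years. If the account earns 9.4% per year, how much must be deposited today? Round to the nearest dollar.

$57,559

Discount factor = (1+0.094)^(−15) = 0.259860; PV = 221,500 × 0.259860 = 57,559.0875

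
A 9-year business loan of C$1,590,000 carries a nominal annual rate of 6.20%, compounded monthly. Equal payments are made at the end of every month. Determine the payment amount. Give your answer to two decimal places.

C$19,246.78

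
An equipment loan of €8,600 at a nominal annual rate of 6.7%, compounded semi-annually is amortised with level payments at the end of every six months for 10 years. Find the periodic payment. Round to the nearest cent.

Periodic rate i = 0.067/2 = 0.0335; n = 10 × 2 = 20 periods.
PMT = 8600 / ( [1 − (1+0.0335)^(−20)] / 0.0335 ) = 8600 / 14.407252 = 596.9216

€596.92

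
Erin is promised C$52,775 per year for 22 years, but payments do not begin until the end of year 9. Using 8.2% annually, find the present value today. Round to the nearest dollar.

PV at t=8 (ordinary 22-year annuity): 52775 × a(22|0.082) = 52775 × 10.041416 = 529,935.7287
PV₀ = 529,935.7287 / (1+0.082)^8 = 529,935.7287 / 1.878530 = 282,101.3178

C$282,101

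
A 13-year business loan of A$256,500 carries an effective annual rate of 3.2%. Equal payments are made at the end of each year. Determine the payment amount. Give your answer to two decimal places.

A$24,428.11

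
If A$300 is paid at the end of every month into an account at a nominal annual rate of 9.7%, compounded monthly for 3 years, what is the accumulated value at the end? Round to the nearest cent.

A$12,477.55

With 12 periods per year: i = 0.00808333, n = 36.
Accumulation factor s(36|0.00808333) = 41.591820; FV = 300 × 41.591820 = 12,477.5461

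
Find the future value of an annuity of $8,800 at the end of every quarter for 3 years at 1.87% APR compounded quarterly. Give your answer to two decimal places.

Periodic rate i = 0.0187/4 = 0.004675; n = 3 × 4 = 12 periods.
Accumulation factor s(12|0.004675) = 12.313409; FV = 8800 × 12.313409 = 108,358.0009

$108,358.00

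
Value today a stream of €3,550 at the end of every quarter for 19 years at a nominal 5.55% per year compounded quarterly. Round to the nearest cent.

€166,075.80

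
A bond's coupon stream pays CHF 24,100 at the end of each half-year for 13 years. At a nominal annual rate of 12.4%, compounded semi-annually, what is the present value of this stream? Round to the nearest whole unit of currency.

With 2 periods per year: i = 0.062, n = 26.
PV = 24100 × [1 − (1+0.062)^(−26)] / 0.062 = 24100 × 12.753278 = 307,353.9902

CHF 307,354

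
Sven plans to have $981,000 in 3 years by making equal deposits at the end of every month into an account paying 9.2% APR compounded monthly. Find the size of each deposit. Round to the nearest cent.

i = 0.092/12 = 0.00766667 per month; n = 3·12 = 36.
FV-annuity factor = 41.277573; PMT = 981000 / 41.277573 = 23,765.9319

$23,765.93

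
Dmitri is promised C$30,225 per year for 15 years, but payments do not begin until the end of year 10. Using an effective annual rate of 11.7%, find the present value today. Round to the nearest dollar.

C$77,283

PV at t=9 (ordinary 15-year annuity): 30225 × a(15|0.117) = 30225 × 6.921398 = 209,199.2508
PV₀ = 209,199.2508 / (1+0.117)^9 = 209,199.2508 / 2.706940 = 77,282.5719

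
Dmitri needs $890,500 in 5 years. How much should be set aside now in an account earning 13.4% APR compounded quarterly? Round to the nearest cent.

$460,706.46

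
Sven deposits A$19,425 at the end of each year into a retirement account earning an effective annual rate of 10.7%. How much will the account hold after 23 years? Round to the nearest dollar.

FV = PMT · [(1+i)^n − 1] / i = 19425 · 87.484556 = 1,699,387.4965

A$1,699,387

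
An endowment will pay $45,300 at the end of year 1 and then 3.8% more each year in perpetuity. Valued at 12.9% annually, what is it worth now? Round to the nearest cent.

$497,802.20

PV = D₁/(r − g) = 45300/(0.129 − 0.038) = 497,802.1978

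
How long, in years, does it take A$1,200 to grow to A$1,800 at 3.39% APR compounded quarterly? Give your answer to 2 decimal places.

12.01 years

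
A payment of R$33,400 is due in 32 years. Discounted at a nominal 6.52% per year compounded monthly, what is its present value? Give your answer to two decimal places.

With 12 periods per year: i = 0.00543333, n = 384.
Discount factor = (1+0.00543333)^(−384) = 0.124836; PV = 33,400 × 0.124836 = 4,169.5308

R$4,169.53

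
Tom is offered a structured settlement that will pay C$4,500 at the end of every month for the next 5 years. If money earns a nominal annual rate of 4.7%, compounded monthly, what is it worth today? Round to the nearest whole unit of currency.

C$240,204

With 12 periods per year: i = 0.00391667, n = 60.
Annuity factor a(60|0.00391667) = 53.378601; PV = 4500 × 53.378601 = 240,203.7042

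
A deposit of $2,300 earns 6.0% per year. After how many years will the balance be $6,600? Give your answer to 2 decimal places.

18.09 years

(1+i)^n = 6600/2300 = 2.86957, so n = ln 2.86957 / ln 1.06 = 18.0913 years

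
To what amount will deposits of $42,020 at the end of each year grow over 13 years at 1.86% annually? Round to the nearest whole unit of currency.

$611,580

Accumulation factor s(13|0.0186) = 14.554503; FV = 42020 × 14.554503 = 611,580.2334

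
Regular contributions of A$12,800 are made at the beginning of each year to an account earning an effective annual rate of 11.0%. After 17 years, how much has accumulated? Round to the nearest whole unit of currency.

A$632,268

FV = PMT · [(1+i)^n − 1] / i × (1+i) = 12800 · 49.395936 = 632,267.9746
(annuity-due: payments at period start, so ×(1+i).)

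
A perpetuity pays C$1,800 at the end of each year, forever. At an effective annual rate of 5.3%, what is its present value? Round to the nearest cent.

C$33,962.26

PV = PMT / i = 1800 / 0.053 = 33,962.2642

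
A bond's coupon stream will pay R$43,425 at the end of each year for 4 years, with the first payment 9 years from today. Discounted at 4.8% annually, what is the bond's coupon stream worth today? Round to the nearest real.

R$106,317

PV at t=8 (ordinary 4-year annuity): 43425 × a(4|0.048) = 43425 × 3.562487 = 154,700.9773
Discount back 8 years: 154,700.9773 × (1+0.048)^(−8) = 154,700.9773 × 0.687242 = 106,317.0203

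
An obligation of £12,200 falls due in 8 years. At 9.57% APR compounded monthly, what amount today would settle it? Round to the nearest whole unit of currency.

i = 0.0957/12 = 0.007975 per month; n = 8·12 = 96.
Discount factor = (1+0.007975)^(−96) = 0.466469; PV = 12,200 × 0.466469 = 5,690.9241

£5,691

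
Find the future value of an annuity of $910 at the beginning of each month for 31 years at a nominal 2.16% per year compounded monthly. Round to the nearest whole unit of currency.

$482,297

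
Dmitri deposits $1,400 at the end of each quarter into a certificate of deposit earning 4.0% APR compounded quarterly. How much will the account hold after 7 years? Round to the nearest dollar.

$44,981

With 4 periods per year: i = 0.01, n = 28.
Accumulation factor s(28|0.01) = 32.129097; FV = 1400 × 32.129097 = 44,980.7354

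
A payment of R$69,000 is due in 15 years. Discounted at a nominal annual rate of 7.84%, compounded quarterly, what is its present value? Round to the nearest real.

R$21,531

Periodic rate i = 0.0784/4 = 0.0196; n = 15 × 4 = 60 periods.
PV = FV·(1+i)^(−n) = 69,000 × 0.312040 = 21,530.7661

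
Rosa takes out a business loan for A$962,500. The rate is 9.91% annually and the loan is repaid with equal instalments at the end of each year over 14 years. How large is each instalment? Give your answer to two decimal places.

PMT = 962500 / ( [1 − (1+0.0991)^(−14)] / 0.0991 ) = 962500 / 7.402965 = 130,015.4764

A$130,015.48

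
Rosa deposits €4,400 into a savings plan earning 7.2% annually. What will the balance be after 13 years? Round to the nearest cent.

€10,863.88

FV = 4,400 × (1 + 0.072)^13 = 10,863.8782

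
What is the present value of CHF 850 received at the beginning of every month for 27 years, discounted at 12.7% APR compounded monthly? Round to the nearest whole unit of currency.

CHF 78,486

With 12 periods per year: i = 0.0105833, n = 324.
PV = 850 × [1 − (1+0.0105833)^(−324)] / 0.0105833 × (1+i) = 850 × 92.336241 = 78,485.8048
(annuity-due: payments at period start, so ×(1+i).)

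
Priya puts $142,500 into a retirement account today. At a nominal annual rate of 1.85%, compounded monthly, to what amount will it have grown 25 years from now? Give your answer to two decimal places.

Periodic rate i = 0.0185/12 = 0.00154167; n = 25 × 12 = 300 periods.
142,500 × (1+0.00154167)^300 = 142,500 × 1.587474 = 226,214.9957

$226,215.00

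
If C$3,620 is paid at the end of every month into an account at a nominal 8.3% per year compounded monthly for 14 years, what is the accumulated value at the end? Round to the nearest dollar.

With 12 periods per year: i = 0.00691667, n = 168.
FV = PMT · [(1+i)^n − 1] / i = 3620 · 315.695322 = 1,142,817.0662

C$1,142,817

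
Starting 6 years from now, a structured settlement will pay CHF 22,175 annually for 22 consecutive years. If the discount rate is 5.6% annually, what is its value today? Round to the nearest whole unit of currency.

PV at t=5 (ordinary 22-year annuity): 22175 × a(22|0.056) = 22175 × 12.471894 = 276,564.2507
Discount back 5 years: 276,564.2507 × (1+0.056)^(−5) = 276,564.2507 × 0.761518 = 210,608.7694

CHF 210,609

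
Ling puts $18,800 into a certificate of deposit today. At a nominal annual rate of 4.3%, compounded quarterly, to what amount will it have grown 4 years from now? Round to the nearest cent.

With 4 periods per year: i = 0.01075, n = 16.
FV = PV·(1+i)^n = 18,800 × 1.186588 = 22,307.8569

$22,307.86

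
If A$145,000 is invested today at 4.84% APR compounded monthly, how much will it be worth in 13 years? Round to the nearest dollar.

A$271,692

i = 0.0484/12 = 0.00403333 per month; n = 13·12 = 156.
FV = 145,000 × (1 + 0.00403333)^156 = 271,691.7787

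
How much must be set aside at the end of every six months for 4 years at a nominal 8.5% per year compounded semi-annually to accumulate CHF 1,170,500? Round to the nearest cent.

Periodic rate i = 0.085/2 = 0.0425; n = 4 × 2 = 8 periods.
PMT = 1.1705e+06 / ( [(1+0.0425)^8 − 1] / 0.0425 ) = 1.1705e+06 / 9.296710 = 125,904.7525

CHF 125,904.75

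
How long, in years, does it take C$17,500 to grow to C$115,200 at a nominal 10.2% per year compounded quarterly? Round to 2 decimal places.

Periodic rate i = 0.102/4 = 0.0255.
n = ln(115200/17500) / ln(1+0.0255) = ln(6.58286) / 0.025180 = 74.8390 quarters
= 74.8390/4 years

18.71 years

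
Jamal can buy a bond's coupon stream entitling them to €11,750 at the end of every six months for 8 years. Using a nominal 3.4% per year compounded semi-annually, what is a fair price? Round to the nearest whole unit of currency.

With 2 periods per year: i = 0.017, n = 16.
PV = PMT · [1 − (1+i)^(−n)] / i = 11750 · 13.906003 = 163,395.5352

€163,396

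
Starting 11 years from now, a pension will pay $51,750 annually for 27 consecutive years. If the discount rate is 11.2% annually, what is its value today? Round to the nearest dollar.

$150,730

Value one period before first payment (t=10): 51750 × [1 − (1+0.112)^(−27)] / 0.112 = 51750 × 8.420467 = 435,759.1829
PV₀ = 435,759.1829 / (1+0.112)^10 = 435,759.1829 / 2.890999 = 150,729.6447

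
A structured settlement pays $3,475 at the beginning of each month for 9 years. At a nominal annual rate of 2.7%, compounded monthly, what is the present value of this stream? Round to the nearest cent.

$333,598.90

i = 0.027/12 = 0.00225 per month; n = 9·12 = 108.
Annuity factor a(108|0.00225) × (1+i) = 95.999682; PV = 3475 × 95.999682 = 333,598.8960
(Beginning-of-period payments → annuity-due factor ×(1+i).)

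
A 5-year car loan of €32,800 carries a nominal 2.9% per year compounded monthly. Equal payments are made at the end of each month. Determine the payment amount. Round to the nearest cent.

€587.92

i = 0.029/12 = 0.00241667 per month; n = 5·12 = 60.
Annuity-PV factor = 55.790225; PMT = 32800 / 55.790225 = 587.9166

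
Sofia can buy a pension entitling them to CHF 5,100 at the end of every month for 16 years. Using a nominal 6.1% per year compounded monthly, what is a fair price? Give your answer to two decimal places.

CHF 624,292.07

Periodic rate i = 0.061/12 = 0.00508333; n = 16 × 12 = 192 periods.
PV = 5100 × [1 − (1+0.00508333)^(−192)] / 0.00508333 = 5100 × 122.410210 = 624,292.0704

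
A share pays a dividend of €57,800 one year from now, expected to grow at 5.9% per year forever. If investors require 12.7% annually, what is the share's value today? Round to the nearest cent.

€850,000.00

PV = D₁/(r − g) = 57800/(0.127 − 0.059) = 850,000.0000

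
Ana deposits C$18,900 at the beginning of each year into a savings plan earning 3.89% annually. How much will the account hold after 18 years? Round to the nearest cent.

C$498,498.55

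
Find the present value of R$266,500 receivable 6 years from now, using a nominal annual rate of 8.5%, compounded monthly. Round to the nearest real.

R$160,320

Periodic rate i = 0.085/12 = 0.00708333; n = 6 × 12 = 72 periods.
Discount factor = (1+0.00708333)^(−72) = 0.601576; PV = 266,500 × 0.601576 = 160,320.0307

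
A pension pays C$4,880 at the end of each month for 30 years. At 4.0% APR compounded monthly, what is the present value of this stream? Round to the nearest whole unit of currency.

C$1,022,171

Periodic rate i = 0.04/12 = 0.00333333; n = 30 × 12 = 360 periods.
Annuity factor a(360|0.00333333) = 209.461240; PV = 4880 × 209.461240 = 1,022,170.8534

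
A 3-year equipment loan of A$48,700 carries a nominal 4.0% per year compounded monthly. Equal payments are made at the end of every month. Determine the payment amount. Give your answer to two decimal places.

i = 0.04/12 = 0.00333333 per month; n = 3·12 = 36.
Annuity-PV factor = 33.870766; PMT = 48700 / 33.870766 = 1,437.8181

A$1,437.82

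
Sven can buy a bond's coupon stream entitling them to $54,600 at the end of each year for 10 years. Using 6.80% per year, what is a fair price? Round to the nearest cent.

$387,058.14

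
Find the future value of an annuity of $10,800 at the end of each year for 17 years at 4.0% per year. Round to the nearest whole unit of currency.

$255,933

Accumulation factor s(17|0.04) = 23.697512; FV = 10800 × 23.697512 = 255,933.1338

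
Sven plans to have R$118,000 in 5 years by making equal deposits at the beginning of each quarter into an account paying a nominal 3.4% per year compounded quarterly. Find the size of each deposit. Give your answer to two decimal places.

i = 0.034/4 = 0.0085 per quarter; n = 5·4 = 20.
FV-annuity factor × (1+i) = 21.884877; PMT = 118000 / 21.884877 = 5,391.8513

R$5,391.85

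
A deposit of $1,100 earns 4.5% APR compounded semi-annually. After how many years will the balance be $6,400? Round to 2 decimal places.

Periodic rate i = 0.045/2 = 0.0225.
(1+i)^n = 6400/1100 = 5.81818, so n = ln 5.81818 / ln 1.0225 = 79.1434 half-years
= 79.1434/2 years

39.57 years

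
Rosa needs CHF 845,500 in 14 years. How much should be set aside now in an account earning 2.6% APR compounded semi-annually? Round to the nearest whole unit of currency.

CHF 588,910

Periodic rate i = 0.026/2 = 0.013; n = 14 × 2 = 28 periods.
Discount factor = (1+0.013)^(−28) = 0.696523; PV = 845,500 × 0.696523 = 588,910.2887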